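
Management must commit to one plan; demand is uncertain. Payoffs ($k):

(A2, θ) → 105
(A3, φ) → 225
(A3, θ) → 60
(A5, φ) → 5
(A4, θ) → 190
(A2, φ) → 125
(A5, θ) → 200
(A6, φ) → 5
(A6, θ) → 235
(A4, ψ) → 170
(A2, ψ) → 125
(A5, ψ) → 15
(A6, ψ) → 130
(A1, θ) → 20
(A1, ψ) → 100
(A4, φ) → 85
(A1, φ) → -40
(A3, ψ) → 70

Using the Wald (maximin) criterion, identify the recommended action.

A2

Row minima: A1=-40, A2=105, A3=60, A4=85, A5=5, A6=5
Best worst-case = 105 → A2.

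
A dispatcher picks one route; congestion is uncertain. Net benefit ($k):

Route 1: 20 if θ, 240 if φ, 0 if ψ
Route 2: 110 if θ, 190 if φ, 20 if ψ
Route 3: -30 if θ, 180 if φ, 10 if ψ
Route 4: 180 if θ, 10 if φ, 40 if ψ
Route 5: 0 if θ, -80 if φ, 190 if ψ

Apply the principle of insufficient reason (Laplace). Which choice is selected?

Route 2

Row averages: Route 1=260/3, Route 2=320/3, Route 3=160/3, Route 4=230/3, Route 5=110/3
Highest average = 320/3 → Route 2.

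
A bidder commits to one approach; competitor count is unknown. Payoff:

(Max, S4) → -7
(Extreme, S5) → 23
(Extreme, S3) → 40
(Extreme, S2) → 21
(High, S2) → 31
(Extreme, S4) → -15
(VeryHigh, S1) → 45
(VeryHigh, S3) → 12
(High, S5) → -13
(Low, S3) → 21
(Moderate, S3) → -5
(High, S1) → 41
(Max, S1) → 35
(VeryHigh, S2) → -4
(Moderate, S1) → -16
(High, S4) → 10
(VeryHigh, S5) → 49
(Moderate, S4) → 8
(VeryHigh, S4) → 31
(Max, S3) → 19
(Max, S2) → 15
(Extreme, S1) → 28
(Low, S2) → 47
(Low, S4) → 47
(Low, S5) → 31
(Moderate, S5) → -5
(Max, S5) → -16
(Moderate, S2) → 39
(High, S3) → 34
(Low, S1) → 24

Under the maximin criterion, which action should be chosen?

Row minima: Low=21, Moderate=-16, High=-13, VeryHigh=-4, Extreme=-15, Max=-16
Best worst-case = 21 → Low.

Low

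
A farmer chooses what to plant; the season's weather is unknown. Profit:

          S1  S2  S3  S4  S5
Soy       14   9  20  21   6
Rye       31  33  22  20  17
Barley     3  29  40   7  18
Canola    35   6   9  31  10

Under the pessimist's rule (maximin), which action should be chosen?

Rye

Row minima: Soy=6, Rye=17, Barley=3, Canola=6
Best worst-case = 17 → Rye.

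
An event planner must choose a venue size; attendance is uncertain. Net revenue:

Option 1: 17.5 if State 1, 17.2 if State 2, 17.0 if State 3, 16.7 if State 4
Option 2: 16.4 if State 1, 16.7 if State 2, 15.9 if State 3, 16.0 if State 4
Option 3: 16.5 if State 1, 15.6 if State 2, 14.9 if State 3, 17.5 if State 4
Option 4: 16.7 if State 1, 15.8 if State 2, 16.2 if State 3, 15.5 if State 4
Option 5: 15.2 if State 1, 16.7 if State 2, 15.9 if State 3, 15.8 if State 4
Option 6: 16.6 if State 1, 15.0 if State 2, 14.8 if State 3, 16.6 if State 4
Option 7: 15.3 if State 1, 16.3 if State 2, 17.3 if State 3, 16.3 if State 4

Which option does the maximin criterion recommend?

Row minima: Option 1=16.7, Option 2=15.9, Option 3=14.9, Option 4=15.5, Option 5=15.2, Option 6=14.8, Option 7=15.3
Best worst-case = 16.7 → Option 1.

Option 1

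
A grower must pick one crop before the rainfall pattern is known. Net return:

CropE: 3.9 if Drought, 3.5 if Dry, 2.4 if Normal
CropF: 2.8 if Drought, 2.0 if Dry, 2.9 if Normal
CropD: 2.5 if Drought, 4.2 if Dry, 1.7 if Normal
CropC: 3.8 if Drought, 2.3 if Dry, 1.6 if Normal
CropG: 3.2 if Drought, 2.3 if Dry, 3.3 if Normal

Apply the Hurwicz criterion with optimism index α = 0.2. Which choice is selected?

CropE

CropE: 0.2·3.9 + 0.8·2.4 = 2.7
CropF: 0.2·2.9 + 0.8·2.0 = 2.18
CropD: 0.2·4.2 + 0.8·1.7 = 2.2
CropC: 0.2·3.8 + 0.8·1.6 = 2.04
CropG: 0.2·3.3 + 0.8·2.3 = 2.5
Highest Hurwicz score = 2.7 → CropE.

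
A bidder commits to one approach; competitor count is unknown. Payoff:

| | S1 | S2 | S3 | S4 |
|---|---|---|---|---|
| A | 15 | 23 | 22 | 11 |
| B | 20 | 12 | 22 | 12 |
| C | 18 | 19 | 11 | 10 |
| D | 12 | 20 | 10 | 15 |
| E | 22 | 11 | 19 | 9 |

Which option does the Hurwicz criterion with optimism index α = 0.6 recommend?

A: 0.6·23 + 0.4·11 = 18.2
B: 0.6·22 + 0.4·12 = 18
C: 0.6·19 + 0.4·10 = 15.4
D: 0.6·20 + 0.4·10 = 16
E: 0.6·22 + 0.4·9 = 16.8
Highest Hurwicz score = 18.2 → A.

A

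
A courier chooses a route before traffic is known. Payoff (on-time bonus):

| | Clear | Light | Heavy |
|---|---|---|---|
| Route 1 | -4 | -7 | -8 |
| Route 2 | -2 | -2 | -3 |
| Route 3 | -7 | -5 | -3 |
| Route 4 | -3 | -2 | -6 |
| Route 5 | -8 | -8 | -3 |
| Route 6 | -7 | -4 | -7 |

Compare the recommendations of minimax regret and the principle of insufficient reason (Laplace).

Column bests: Clear=-2, Light=-2, Heavy=-3.
Route 1 regrets: 2, 5, 5 → max 5
Route 2 regrets: 0, 0, 0 → max 0
Route 3 regrets: 5, 3, 0 → max 5
Route 4 regrets: 1, 0, 3 → max 3
Route 5 regrets: 6, 6, 0 → max 6
Route 6 regrets: 5, 2, 4 → max 5
Smallest max regret = 0 → Route 2.
Row averages: Route 1=-19/3, Route 2=-7/3, Route 3=-5, Route 4=-11/3, Route 5=-19/3, Route 6=-6
Highest average = -7/3 → Route 2.

minimax regret → Route 2; laplace → Route 2 (agree)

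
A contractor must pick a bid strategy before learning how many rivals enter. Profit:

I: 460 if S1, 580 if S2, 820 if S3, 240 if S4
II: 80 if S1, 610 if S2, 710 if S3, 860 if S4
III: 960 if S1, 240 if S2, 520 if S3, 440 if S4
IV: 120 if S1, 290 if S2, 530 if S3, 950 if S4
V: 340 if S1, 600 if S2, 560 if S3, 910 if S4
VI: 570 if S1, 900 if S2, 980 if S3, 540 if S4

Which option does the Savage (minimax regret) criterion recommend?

Column bests: S1=960, S2=900, S3=980, S4=950.
I regrets: 500, 320, 160, 710 → max 710
II regrets: 880, 290, 270, 90 → max 880
III regrets: 0, 660, 460, 510 → max 660
IV regrets: 840, 610, 450, 0 → max 840
V regrets: 620, 300, 420, 40 → max 620
VI regrets: 390, 0, 0, 410 → max 410
Smallest max regret = 410 → VI.

VI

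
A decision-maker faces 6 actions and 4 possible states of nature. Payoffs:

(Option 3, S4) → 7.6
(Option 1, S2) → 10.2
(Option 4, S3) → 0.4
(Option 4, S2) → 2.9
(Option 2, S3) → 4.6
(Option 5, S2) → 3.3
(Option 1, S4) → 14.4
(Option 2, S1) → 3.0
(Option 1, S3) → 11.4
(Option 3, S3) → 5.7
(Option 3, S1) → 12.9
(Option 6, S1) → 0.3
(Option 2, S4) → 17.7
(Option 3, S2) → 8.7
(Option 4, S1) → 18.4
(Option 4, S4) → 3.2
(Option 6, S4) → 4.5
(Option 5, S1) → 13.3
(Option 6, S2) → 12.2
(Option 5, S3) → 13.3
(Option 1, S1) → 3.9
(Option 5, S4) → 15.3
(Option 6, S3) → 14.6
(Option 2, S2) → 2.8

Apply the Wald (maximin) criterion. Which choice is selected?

Row minima: Option 1=3.9, Option 2=2.8, Option 3=5.7, Option 4=0.4, Option 5=3.3, Option 6=0.3
Best worst-case = 5.7 → Option 3.

Option 3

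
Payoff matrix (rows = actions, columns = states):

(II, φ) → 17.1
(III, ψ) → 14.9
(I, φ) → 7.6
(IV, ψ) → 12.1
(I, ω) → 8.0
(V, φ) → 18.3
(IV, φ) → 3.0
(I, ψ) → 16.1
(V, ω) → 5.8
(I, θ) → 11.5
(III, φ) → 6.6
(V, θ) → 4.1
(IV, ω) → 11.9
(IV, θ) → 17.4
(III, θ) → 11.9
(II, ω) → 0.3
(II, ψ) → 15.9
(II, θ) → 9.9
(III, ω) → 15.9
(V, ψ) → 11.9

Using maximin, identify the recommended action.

Row minima: I=7.6, II=0.3, III=6.6, IV=3.0, V=4.1
Best worst-case = 7.6 → I.

I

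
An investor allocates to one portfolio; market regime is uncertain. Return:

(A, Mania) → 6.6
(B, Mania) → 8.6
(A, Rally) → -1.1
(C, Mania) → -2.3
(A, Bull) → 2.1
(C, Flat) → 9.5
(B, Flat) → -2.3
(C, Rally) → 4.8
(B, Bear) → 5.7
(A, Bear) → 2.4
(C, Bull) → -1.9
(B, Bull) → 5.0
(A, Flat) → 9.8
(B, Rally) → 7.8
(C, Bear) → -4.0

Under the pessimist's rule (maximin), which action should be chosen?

A

Row minima: A=-1.1, B=-2.3, C=-4.0
Best worst-case = -1.1 → A.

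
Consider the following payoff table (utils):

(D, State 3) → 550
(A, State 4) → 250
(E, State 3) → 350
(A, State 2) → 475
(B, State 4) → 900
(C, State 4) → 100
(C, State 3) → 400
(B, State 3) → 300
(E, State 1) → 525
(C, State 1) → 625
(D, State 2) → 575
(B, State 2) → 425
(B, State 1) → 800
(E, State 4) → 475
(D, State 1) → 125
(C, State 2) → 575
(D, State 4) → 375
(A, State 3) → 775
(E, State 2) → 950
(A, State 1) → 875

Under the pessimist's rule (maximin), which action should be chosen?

E

Row minima: A=250, B=300, C=100, D=125, E=350
Best worst-case = 350 → E.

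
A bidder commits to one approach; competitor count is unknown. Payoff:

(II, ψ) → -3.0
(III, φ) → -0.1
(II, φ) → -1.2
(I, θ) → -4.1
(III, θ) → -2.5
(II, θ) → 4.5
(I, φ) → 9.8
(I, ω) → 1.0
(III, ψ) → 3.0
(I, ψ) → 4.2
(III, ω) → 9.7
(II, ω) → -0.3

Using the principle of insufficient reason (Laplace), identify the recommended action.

Row averages: I=2.725, II=0, III=2.525
Highest average = 2.725 → I.

I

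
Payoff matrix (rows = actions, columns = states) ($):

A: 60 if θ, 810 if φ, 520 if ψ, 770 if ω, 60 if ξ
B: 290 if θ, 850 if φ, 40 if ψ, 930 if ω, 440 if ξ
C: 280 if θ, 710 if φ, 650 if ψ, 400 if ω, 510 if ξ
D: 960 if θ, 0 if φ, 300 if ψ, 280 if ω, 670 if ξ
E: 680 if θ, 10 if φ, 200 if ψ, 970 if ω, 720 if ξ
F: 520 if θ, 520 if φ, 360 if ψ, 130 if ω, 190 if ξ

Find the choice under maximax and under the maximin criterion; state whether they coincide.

maximax → E; maximin → C (disagree)

Row maxima: A=810, B=930, C=710, D=960, E=970, F=520
Best best-case = 970 → E.
Row minima: A=60, B=40, C=280, D=0, E=10, F=130
Best worst-case = 280 → C.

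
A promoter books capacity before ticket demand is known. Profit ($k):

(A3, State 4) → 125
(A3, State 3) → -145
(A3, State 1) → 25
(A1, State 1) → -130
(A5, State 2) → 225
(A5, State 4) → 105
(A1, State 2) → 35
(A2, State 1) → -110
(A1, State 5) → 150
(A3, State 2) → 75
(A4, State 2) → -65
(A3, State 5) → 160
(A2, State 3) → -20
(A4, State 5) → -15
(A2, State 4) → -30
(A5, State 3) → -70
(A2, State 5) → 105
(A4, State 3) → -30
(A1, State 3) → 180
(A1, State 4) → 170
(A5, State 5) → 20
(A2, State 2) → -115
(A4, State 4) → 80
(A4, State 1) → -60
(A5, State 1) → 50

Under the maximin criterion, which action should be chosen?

Row minima: A1=-130, A2=-115, A3=-145, A4=-65, A5=-70
Best worst-case = -65 → A4.

A4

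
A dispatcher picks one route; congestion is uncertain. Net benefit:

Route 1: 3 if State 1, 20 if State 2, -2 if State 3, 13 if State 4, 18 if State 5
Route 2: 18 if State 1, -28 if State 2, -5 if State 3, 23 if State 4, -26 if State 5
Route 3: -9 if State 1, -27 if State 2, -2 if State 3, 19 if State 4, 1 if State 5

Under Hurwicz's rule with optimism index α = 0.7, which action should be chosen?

Route 1

Route 1: 0.7·20 + 0.3·(-2) = 13.4
Route 2: 0.7·23 + 0.3·(-28) = 7.7
Route 3: 0.7·19 + 0.3·(-27) = 5.2
Highest Hurwicz score = 13.4 → Route 1.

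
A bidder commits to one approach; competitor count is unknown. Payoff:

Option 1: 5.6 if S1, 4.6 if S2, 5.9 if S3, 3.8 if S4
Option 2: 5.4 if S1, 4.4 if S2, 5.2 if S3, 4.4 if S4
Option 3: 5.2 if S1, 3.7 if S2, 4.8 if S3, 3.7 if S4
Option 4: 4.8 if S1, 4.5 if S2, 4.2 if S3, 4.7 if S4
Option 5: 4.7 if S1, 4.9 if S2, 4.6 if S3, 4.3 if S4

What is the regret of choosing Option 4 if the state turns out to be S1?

Best payoff under S1 is 5.6.
Regret = 5.6 − 4.8 = 0.8.

0.8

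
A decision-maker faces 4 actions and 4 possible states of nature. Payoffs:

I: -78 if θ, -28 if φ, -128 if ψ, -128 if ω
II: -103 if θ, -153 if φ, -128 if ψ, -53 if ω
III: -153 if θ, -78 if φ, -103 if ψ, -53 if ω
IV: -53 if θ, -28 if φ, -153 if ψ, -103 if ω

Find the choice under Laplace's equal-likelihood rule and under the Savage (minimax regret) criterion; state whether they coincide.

laplace → IV; minimax regret → IV (agree)

Row averages: I=-90.5, II=-109.25, III=-96.75, IV=-84.25
Highest average = -84.25 → IV.
Column bests: θ=-53, φ=-28, ψ=-103, ω=-53.
I regrets: 25, 0, 25, 75 → max 75
II regrets: 50, 125, 25, 0 → max 125
III regrets: 100, 50, 0, 0 → max 100
IV regrets: 0, 0, 50, 50 → max 50
Smallest max regret = 50 → IV.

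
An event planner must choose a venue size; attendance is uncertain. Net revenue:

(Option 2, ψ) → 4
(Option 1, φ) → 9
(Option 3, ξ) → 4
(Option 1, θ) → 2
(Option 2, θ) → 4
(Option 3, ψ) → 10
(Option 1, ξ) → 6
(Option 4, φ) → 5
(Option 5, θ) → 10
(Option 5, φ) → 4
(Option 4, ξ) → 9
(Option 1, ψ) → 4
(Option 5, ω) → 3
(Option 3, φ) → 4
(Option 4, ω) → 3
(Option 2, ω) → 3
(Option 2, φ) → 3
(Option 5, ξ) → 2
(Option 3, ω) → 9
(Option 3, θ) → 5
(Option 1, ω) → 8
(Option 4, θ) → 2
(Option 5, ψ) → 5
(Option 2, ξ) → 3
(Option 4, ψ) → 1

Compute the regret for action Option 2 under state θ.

6

Best payoff under θ is 10.
Regret = 10 − 4 = 6.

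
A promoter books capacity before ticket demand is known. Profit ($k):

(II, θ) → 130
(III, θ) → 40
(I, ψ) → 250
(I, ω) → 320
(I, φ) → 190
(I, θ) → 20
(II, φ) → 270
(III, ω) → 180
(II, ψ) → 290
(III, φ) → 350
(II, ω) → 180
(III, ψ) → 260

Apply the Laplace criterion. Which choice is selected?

II

Row averages: I=195, II=217.5, III=207.5
Highest average = 217.5 → II.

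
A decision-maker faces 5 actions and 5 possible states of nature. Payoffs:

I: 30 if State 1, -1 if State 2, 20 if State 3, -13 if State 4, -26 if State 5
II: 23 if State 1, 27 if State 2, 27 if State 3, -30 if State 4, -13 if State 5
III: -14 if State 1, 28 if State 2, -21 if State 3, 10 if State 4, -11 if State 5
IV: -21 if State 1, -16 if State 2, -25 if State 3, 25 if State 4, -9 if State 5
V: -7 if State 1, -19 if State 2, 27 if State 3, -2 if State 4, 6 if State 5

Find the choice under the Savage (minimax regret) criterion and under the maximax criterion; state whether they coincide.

minimax regret → I; maximax → I (agree)

Column bests: State 1=30, State 2=28, State 3=27, State 4=25, State 5=6.
I regrets: 0, 29, 7, 38, 32 → max 38
II regrets: 7, 1, 0, 55, 19 → max 55
III regrets: 44, 0, 48, 15, 17 → max 48
IV regrets: 51, 44, 52, 0, 15 → max 52
V regrets: 37, 47, 0, 27, 0 → max 47
Smallest max regret = 38 → I.
Row maxima: I=30, II=27, III=28, IV=25, V=27
Best best-case = 30 → I.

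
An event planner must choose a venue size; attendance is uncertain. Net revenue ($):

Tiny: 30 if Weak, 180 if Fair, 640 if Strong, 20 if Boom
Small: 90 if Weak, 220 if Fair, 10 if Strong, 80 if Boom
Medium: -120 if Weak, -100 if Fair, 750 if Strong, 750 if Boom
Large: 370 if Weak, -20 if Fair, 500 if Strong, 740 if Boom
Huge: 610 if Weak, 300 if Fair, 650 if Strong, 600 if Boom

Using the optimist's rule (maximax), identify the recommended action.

Medium

Row maxima: Tiny=640, Small=220, Medium=750, Large=740, Huge=650
Best best-case = 750 → Medium.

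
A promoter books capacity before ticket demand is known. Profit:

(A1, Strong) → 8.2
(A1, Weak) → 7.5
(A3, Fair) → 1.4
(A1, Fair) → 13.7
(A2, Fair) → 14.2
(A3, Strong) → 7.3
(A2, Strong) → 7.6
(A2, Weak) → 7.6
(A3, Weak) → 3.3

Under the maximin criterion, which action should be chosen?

Row minima: A1=7.5, A2=7.6, A3=1.4
Best worst-case = 7.6 → A2.

A2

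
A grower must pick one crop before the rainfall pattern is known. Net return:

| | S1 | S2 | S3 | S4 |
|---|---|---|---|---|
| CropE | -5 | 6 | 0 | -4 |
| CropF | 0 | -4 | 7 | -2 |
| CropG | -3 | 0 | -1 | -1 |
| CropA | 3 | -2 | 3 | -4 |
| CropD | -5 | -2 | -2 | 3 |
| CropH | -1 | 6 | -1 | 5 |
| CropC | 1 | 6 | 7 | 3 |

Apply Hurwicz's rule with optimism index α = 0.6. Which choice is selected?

CropC

CropE: 0.6·6 + 0.4·(-5) = 1.6
CropF: 0.6·7 + 0.4·(-4) = 2.6
CropG: 0.6·0 + 0.4·(-3) = -1.2
CropA: 0.6·3 + 0.4·(-4) = 0.2
CropD: 0.6·3 + 0.4·(-5) = -0.2
CropH: 0.6·6 + 0.4·(-1) = 3.2
CropC: 0.6·7 + 0.4·1 = 4.6
Highest Hurwicz score = 4.6 → CropC.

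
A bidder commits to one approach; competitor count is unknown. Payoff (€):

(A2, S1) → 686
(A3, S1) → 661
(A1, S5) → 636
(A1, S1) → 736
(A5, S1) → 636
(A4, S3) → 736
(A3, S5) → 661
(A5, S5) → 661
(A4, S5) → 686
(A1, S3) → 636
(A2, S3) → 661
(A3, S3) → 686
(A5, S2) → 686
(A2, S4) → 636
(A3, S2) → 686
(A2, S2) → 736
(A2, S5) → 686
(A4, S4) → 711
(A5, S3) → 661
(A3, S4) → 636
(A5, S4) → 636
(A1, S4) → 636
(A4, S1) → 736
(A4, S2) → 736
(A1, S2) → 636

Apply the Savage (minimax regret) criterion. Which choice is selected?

Column bests: S1=736, S2=736, S3=736, S4=711, S5=686.
A1 regrets: 0, 100, 100, 75, 50 → max 100
A2 regrets: 50, 0, 75, 75, 0 → max 75
A3 regrets: 75, 50, 50, 75, 25 → max 75
A4 regrets: 0, 0, 0, 0, 0 → max 0
A5 regrets: 100, 50, 75, 75, 25 → max 100
Smallest max regret = 0 → A4.

A4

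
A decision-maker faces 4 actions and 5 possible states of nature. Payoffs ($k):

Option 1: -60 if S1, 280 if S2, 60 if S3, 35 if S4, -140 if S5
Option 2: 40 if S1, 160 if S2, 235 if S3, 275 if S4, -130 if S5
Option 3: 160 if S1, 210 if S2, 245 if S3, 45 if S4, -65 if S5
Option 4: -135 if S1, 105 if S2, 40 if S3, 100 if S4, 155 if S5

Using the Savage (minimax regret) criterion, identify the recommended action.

Column bests: S1=160, S2=280, S3=245, S4=275, S5=155.
Option 1 regrets: 220, 0, 185, 240, 295 → max 295
Option 2 regrets: 120, 120, 10, 0, 285 → max 285
Option 3 regrets: 0, 70, 0, 230, 220 → max 230
Option 4 regrets: 295, 175, 205, 175, 0 → max 295
Smallest max regret = 230 → Option 3.

Option 3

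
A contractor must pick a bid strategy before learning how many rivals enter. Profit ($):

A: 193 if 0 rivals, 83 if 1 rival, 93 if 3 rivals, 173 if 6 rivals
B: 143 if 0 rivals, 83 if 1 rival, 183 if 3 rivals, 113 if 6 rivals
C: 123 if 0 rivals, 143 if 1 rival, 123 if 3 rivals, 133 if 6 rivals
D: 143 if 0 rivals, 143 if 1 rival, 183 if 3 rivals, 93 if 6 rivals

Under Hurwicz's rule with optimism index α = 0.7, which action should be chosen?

A: 0.7·193 + 0.3·83 = 160
B: 0.7·183 + 0.3·83 = 153
C: 0.7·143 + 0.3·123 = 137
D: 0.7·183 + 0.3·93 = 156
Highest Hurwicz score = 160 → A.

A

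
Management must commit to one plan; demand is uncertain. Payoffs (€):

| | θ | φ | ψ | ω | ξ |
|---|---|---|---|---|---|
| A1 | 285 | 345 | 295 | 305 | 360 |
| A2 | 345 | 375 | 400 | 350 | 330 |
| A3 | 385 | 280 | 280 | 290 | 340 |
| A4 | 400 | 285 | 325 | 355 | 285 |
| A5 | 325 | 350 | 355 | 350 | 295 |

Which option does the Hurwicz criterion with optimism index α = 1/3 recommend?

A2

A1: 1/3·360 + 2/3·285 = 310
A2: 1/3·400 + 2/3·330 = 1060/3
A3: 1/3·385 + 2/3·280 = 315
A4: 1/3·400 + 2/3·285 = 970/3
A5: 1/3·355 + 2/3·295 = 315
Highest Hurwicz score = 1060/3 → A2.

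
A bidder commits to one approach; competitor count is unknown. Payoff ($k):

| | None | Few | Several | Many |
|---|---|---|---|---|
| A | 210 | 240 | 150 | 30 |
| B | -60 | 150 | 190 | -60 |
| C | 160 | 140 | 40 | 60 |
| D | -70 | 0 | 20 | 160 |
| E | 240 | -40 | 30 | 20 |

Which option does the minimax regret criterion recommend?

Column bests: None=240, Few=240, Several=190, Many=160.
A regrets: 30, 0, 40, 130 → max 130
B regrets: 300, 90, 0, 220 → max 300
C regrets: 80, 100, 150, 100 → max 150
D regrets: 310, 240, 170, 0 → max 310
E regrets: 0, 280, 160, 140 → max 280
Smallest max regret = 130 → A.

A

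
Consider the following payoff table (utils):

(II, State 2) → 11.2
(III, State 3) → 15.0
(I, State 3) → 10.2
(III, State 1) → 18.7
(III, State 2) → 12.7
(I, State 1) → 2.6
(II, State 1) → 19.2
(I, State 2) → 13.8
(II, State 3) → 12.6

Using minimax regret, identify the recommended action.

III

Column bests: State 1=19.2, State 2=13.8, State 3=15.0.
I regrets: 16.6, 0.0, 4.8 → max 16.6
II regrets: 0.0, 2.6, 2.4 → max 2.6
III regrets: 0.5, 1.1, 0.0 → max 1.1
Smallest max regret = 1.1 → III.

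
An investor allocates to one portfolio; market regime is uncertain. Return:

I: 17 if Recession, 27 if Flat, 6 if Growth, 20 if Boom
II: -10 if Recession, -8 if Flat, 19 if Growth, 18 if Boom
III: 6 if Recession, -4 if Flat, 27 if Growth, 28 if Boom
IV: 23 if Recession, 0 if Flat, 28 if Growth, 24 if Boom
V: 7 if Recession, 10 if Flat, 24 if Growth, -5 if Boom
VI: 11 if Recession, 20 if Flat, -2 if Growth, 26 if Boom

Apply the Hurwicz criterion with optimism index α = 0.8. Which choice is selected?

I: 0.8·27 + 0.2·6 = 22.8
II: 0.8·19 + 0.2·(-10) = 13.2
III: 0.8·28 + 0.2·(-4) = 21.6
IV: 0.8·28 + 0.2·0 = 22.4
V: 0.8·24 + 0.2·(-5) = 18.2
VI: 0.8·26 + 0.2·(-2) = 20.4
Highest Hurwicz score = 22.8 → I.

I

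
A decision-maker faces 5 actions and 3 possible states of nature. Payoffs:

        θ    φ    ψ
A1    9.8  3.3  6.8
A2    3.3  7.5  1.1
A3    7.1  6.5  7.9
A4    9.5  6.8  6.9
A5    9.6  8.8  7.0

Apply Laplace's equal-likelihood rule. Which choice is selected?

Row averages: A1=199/30, A2=119/30, A3=43/6, A4=116/15, A5=127/15
Highest average = 127/15 → A5.

A5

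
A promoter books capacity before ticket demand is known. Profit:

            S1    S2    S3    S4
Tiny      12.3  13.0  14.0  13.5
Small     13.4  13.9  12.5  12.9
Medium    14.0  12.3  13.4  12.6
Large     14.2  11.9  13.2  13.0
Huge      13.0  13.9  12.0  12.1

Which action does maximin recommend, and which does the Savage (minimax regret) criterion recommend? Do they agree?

Row minima: Tiny=12.3, Small=12.5, Medium=12.3, Large=11.9, Huge=12.0
Best worst-case = 12.5 → Small.
Column bests: S1=14.2, S2=13.9, S3=14.0, S4=13.5.
Tiny regrets: 1.9, 0.9, 0.0, 0.0 → max 1.9
Small regrets: 0.8, 0.0, 1.5, 0.6 → max 1.5
Medium regrets: 0.2, 1.6, 0.6, 0.9 → max 1.6
Large regrets: 0.0, 2.0, 0.8, 0.5 → max 2.0
Huge regrets: 1.2, 0.0, 2.0, 1.4 → max 2.0
Smallest max regret = 1.5 → Small.

maximin → Small; minimax regret → Small (agree)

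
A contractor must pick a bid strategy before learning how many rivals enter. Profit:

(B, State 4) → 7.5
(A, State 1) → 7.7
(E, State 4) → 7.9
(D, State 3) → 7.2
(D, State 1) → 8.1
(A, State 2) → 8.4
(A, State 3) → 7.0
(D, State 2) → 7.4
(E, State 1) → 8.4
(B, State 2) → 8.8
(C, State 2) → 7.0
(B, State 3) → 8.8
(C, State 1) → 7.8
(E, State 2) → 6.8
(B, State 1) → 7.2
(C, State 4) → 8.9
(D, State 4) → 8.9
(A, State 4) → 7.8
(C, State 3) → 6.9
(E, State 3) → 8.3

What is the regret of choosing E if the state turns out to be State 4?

Best payoff under State 4 is 8.9.
Regret = 8.9 − 7.9 = 1.0.

1.0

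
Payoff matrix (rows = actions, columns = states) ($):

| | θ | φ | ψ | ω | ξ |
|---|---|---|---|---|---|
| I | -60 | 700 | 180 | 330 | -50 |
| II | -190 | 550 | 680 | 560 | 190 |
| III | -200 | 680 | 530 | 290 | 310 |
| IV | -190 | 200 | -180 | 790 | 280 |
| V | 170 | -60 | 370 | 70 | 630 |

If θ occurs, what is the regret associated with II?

360

Best payoff under θ is 170.
Regret = 170 − (-190) = 360.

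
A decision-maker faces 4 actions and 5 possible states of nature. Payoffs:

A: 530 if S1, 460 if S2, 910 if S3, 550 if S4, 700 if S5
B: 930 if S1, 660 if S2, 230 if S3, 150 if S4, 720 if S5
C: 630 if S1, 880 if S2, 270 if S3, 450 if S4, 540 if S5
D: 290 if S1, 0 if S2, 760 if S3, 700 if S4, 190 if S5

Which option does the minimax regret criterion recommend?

A

Column bests: S1=930, S2=880, S3=910, S4=700, S5=720.
A regrets: 400, 420, 0, 150, 20 → max 420
B regrets: 0, 220, 680, 550, 0 → max 680
C regrets: 300, 0, 640, 250, 180 → max 640
D regrets: 640, 880, 150, 0, 530 → max 880
Smallest max regret = 420 → A.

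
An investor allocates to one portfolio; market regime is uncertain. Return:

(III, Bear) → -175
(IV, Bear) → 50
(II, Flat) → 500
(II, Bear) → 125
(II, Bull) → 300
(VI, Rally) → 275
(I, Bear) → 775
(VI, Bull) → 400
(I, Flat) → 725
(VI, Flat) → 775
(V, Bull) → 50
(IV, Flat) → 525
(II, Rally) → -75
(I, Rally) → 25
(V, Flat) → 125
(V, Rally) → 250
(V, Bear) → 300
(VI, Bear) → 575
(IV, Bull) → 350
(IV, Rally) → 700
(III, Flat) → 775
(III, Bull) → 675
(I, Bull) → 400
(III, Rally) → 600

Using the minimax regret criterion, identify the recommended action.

Column bests: Bear=775, Flat=775, Bull=675, Rally=700.
I regrets: 0, 50, 275, 675 → max 675
II regrets: 650, 275, 375, 775 → max 775
III regrets: 950, 0, 0, 100 → max 950
IV regrets: 725, 250, 325, 0 → max 725
V regrets: 475, 650, 625, 450 → max 650
VI regrets: 200, 0, 275, 425 → max 425
Smallest max regret = 425 → VI.

VI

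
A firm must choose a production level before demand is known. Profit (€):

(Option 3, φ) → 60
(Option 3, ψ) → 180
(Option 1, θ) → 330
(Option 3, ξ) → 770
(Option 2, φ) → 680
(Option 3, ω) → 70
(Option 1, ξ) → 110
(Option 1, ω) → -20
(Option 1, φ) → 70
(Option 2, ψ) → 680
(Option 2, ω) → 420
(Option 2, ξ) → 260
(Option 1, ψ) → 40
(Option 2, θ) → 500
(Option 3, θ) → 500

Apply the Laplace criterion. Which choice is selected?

Row averages: Option 1=106, Option 2=508, Option 3=316
Highest average = 508 → Option 2.

Option 2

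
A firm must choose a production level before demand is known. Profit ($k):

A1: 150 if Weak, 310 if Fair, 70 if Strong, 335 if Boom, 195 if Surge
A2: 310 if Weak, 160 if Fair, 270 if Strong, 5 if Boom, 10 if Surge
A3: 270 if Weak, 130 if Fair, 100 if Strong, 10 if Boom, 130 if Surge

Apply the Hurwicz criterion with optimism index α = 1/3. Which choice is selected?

A1

A1: 1/3·335 + 2/3·70 = 475/3
A2: 1/3·310 + 2/3·5 = 320/3
A3: 1/3·270 + 2/3·10 = 290/3
Highest Hurwicz score = 475/3 → A1.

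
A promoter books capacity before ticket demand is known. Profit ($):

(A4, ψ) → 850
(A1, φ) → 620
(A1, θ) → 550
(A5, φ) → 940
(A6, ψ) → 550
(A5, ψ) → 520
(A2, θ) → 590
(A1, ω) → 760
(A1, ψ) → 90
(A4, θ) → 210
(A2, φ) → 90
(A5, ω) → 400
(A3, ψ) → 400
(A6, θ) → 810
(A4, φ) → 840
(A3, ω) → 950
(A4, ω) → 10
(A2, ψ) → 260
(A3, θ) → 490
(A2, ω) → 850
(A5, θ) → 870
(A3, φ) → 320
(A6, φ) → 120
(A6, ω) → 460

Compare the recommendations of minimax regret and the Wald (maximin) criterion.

Column bests: θ=870, φ=940, ψ=850, ω=950.
A1 regrets: 320, 320, 760, 190 → max 760
A2 regrets: 280, 850, 590, 100 → max 850
A3 regrets: 380, 620, 450, 0 → max 620
A4 regrets: 660, 100, 0, 940 → max 940
A5 regrets: 0, 0, 330, 550 → max 550
A6 regrets: 60, 820, 300, 490 → max 820
Smallest max regret = 550 → A5.
Row minima: A1=90, A2=90, A3=320, A4=10, A5=400, A6=120
Best worst-case = 400 → A5.

minimax regret → A5; maximin → A5 (agree)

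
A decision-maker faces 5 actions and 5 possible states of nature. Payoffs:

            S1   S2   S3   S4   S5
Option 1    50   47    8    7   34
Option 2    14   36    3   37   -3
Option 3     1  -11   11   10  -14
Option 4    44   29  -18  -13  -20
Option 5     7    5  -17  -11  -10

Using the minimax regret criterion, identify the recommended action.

Option 1

Column bests: S1=50, S2=47, S3=11, S4=37, S5=34.
Option 1 regrets: 0, 0, 3, 30, 0 → max 30
Option 2 regrets: 36, 11, 8, 0, 37 → max 37
Option 3 regrets: 49, 58, 0, 27, 48 → max 58
Option 4 regrets: 6, 18, 29, 50, 54 → max 54
Option 5 regrets: 43, 42, 28, 48, 44 → max 48
Smallest max regret = 30 → Option 1.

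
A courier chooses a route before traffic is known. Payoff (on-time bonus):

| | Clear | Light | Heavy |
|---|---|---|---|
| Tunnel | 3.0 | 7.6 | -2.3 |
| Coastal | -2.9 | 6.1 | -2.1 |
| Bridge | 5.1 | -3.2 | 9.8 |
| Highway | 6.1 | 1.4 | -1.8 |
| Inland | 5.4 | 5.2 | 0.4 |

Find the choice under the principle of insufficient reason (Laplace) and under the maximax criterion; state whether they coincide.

laplace → Bridge; maximax → Bridge (agree)

Row averages: Tunnel=83/30, Coastal=11/30, Bridge=3.9, Highway=1.9, Inland=11/3
Highest average = 3.9 → Bridge.
Row maxima: Tunnel=7.6, Coastal=6.1, Bridge=9.8, Highway=6.1, Inland=5.4
Best best-case = 9.8 → Bridge.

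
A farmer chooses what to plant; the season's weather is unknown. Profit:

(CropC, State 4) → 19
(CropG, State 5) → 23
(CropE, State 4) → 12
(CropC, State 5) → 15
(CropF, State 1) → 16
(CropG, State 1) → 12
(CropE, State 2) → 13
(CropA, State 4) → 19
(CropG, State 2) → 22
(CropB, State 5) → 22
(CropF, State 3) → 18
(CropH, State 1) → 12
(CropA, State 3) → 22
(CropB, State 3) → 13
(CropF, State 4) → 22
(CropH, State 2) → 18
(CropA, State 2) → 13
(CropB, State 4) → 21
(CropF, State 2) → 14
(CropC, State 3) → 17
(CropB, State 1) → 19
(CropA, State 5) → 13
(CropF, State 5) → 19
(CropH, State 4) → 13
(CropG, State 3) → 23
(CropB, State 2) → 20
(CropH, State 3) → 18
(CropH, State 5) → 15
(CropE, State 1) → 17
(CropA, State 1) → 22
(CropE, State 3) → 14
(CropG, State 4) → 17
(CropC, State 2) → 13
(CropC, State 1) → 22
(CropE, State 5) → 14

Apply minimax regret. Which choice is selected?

CropF

Column bests: State 1=22, State 2=22, State 3=23, State 4=22, State 5=23.
CropF regrets: 6, 8, 5, 0, 4 → max 8
CropC regrets: 0, 9, 6, 3, 8 → max 9
CropH regrets: 10, 4, 5, 9, 8 → max 10
CropE regrets: 5, 9, 9, 10, 9 → max 10
CropG regrets: 10, 0, 0, 5, 0 → max 10
CropA regrets: 0, 9, 1, 3, 10 → max 10
CropB regrets: 3, 2, 10, 1, 1 → max 10
Smallest max regret = 8 → CropF.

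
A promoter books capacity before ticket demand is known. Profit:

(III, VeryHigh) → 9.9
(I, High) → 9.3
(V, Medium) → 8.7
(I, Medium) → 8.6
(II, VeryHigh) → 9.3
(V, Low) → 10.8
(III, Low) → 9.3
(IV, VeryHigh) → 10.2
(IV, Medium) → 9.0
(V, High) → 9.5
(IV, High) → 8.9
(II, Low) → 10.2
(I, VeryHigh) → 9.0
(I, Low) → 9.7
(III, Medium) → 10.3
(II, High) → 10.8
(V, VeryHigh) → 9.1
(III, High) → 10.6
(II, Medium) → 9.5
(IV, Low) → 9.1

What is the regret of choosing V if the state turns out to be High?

1.3

Best payoff under High is 10.8.
Regret = 10.8 − 9.5 = 1.3.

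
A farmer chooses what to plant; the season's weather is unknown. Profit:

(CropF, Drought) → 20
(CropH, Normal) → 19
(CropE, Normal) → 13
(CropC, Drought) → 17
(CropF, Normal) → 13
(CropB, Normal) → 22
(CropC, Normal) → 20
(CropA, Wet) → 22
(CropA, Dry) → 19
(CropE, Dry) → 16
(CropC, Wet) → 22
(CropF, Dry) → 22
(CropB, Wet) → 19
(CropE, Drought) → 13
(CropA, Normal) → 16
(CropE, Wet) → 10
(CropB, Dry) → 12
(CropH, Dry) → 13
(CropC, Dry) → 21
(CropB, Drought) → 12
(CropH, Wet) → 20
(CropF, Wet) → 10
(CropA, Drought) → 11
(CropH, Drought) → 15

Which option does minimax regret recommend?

Column bests: Drought=20, Dry=22, Normal=22, Wet=22.
CropH regrets: 5, 9, 3, 2 → max 9
CropF regrets: 0, 0, 9, 12 → max 12
CropC regrets: 3, 1, 2, 0 → max 3
CropB regrets: 8, 10, 0, 3 → max 10
CropA regrets: 9, 3, 6, 0 → max 9
CropE regrets: 7, 6, 9, 12 → max 12
Smallest max regret = 3 → CropC.

CropC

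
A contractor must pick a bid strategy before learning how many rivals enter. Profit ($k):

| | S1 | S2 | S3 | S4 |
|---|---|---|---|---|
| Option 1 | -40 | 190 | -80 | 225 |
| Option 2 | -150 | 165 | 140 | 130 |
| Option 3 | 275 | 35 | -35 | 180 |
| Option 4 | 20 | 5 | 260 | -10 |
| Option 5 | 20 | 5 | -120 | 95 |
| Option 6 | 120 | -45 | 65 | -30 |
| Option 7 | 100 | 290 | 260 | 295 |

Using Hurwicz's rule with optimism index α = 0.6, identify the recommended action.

Option 1: 0.6·225 + 0.4·(-80) = 103
Option 2: 0.6·165 + 0.4·(-150) = 39
Option 3: 0.6·275 + 0.4·(-35) = 151
Option 4: 0.6·260 + 0.4·(-10) = 152
Option 5: 0.6·95 + 0.4·(-120) = 9
Option 6: 0.6·120 + 0.4·(-45) = 54
Option 7: 0.6·295 + 0.4·100 = 217
Highest Hurwicz score = 217 → Option 7.

Option 7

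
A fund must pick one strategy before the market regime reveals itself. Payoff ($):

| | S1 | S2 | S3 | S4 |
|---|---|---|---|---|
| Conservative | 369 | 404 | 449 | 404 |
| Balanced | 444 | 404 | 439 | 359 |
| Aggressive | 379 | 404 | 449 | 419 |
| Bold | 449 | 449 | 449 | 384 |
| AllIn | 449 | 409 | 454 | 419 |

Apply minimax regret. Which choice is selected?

Column bests: S1=449, S2=449, S3=454, S4=419.
Conservative regrets: 80, 45, 5, 15 → max 80
Balanced regrets: 5, 45, 15, 60 → max 60
Aggressive regrets: 70, 45, 5, 0 → max 70
Bold regrets: 0, 0, 5, 35 → max 35
AllIn regrets: 0, 40, 0, 0 → max 40
Smallest max regret = 35 → Bold.

Bold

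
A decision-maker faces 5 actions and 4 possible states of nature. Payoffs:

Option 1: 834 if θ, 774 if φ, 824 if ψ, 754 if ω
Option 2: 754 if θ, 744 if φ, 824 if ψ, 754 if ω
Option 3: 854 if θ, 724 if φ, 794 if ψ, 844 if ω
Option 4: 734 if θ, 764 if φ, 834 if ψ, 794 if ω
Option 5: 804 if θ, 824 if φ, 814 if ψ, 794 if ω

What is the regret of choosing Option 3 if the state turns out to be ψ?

40

Best payoff under ψ is 834.
Regret = 834 − 794 = 40.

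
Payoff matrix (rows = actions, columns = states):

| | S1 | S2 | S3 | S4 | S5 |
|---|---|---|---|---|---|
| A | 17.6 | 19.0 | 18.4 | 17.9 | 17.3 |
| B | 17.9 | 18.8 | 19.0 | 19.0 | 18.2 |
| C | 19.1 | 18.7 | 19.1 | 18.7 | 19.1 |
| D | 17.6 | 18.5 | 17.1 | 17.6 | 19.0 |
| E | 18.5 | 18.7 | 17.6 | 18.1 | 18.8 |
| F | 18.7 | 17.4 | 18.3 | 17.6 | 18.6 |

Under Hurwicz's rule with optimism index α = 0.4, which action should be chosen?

A: 0.4·19.0 + 0.6·17.3 = 17.98
B: 0.4·19.0 + 0.6·17.9 = 18.34
C: 0.4·19.1 + 0.6·18.7 = 18.86
D: 0.4·19.0 + 0.6·17.1 = 17.86
E: 0.4·18.8 + 0.6·17.6 = 18.08
F: 0.4·18.7 + 0.6·17.4 = 17.92
Highest Hurwicz score = 18.86 → C.

C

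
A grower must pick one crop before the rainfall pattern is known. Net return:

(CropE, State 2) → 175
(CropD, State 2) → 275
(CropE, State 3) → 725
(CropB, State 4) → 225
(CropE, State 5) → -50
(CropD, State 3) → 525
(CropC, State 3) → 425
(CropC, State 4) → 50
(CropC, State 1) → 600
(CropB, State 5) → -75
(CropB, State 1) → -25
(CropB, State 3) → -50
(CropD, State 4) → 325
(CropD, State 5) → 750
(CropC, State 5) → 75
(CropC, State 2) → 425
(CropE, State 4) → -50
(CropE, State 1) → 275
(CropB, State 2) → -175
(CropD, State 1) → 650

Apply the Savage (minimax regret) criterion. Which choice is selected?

CropD

Column bests: State 1=650, State 2=425, State 3=725, State 4=325, State 5=750.
CropC regrets: 50, 0, 300, 275, 675 → max 675
CropD regrets: 0, 150, 200, 0, 0 → max 200
CropB regrets: 675, 600, 775, 100, 825 → max 825
CropE regrets: 375, 250, 0, 375, 800 → max 800
Smallest max regret = 200 → CropD.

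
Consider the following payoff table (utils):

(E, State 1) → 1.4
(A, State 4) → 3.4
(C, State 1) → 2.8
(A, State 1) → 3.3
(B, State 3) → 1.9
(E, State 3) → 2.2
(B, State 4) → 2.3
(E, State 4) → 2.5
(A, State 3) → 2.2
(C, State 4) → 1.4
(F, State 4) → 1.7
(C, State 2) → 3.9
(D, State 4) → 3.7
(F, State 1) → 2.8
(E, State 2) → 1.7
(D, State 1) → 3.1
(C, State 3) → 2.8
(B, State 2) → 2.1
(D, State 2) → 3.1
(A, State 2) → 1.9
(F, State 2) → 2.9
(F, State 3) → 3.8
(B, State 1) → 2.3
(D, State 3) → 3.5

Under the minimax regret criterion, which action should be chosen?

Column bests: State 1=3.3, State 2=3.9, State 3=3.8, State 4=3.7.
A regrets: 0.0, 2.0, 1.6, 0.3 → max 2.0
B regrets: 1.0, 1.8, 1.9, 1.4 → max 1.9
C regrets: 0.5, 0.0, 1.0, 2.3 → max 2.3
D regrets: 0.2, 0.8, 0.3, 0.0 → max 0.8
E regrets: 1.9, 2.2, 1.6, 1.2 → max 2.2
F regrets: 0.5, 1.0, 0.0, 2.0 → max 2.0
Smallest max regret = 0.8 → D.

D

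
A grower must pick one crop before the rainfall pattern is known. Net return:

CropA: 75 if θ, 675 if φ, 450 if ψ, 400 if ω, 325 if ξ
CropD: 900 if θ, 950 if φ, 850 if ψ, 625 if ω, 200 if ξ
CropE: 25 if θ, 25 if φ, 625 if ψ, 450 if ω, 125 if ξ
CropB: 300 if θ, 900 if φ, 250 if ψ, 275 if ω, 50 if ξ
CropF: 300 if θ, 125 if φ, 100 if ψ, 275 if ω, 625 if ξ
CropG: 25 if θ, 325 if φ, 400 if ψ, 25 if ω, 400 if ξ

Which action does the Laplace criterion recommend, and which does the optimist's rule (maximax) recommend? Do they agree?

Row averages: CropA=385, CropD=705, CropE=250, CropB=355, CropF=285, CropG=235
Highest average = 705 → CropD.
Row maxima: CropA=675, CropD=950, CropE=625, CropB=900, CropF=625, CropG=400
Best best-case = 950 → CropD.

laplace → CropD; maximax → CropD (agree)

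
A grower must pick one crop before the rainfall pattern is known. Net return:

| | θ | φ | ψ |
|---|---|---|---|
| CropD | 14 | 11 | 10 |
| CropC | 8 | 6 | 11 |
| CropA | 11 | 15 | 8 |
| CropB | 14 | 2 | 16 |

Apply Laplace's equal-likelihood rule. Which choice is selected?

Row averages: CropD=35/3, CropC=25/3, CropA=34/3, CropB=32/3
Highest average = 35/3 → CropD.

CropD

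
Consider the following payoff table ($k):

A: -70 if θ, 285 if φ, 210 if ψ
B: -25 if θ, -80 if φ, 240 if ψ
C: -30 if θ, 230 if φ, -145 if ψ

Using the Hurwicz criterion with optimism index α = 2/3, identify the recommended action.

A: 2/3·285 + 1/3·(-70) = 500/3
B: 2/3·240 + 1/3·(-80) = 400/3
C: 2/3·230 + 1/3·(-145) = 105
Highest Hurwicz score = 500/3 → A.

A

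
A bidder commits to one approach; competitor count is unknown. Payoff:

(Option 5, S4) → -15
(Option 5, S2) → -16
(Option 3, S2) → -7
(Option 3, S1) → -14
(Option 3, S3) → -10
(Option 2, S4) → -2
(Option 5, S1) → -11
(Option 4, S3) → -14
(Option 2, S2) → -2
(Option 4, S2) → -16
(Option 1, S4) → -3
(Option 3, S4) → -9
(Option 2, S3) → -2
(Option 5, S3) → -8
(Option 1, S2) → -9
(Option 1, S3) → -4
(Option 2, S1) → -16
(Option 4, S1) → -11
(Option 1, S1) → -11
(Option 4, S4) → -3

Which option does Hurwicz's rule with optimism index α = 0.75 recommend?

Option 1: 0.75·(-3) + 0.25·(-11) = -5
Option 2: 0.75·(-2) + 0.25·(-16) = -5.5
Option 3: 0.75·(-7) + 0.25·(-14) = -8.75
Option 4: 0.75·(-3) + 0.25·(-16) = -6.25
Option 5: 0.75·(-8) + 0.25·(-16) = -10
Highest Hurwicz score = -5 → Option 1.

Option 1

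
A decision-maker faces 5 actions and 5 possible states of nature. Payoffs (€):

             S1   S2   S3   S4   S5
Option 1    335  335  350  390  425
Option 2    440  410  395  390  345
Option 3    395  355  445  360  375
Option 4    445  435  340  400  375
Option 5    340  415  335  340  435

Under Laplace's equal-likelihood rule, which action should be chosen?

Option 4

Row averages: Option 1=367, Option 2=396, Option 3=386, Option 4=399, Option 5=373
Highest average = 399 → Option 4.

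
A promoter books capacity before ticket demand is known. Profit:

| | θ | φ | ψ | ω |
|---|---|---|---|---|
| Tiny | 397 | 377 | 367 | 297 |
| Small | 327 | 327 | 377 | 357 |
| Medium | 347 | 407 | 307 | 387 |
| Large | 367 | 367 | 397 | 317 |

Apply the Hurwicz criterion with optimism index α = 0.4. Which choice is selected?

Large

Tiny: 0.4·397 + 0.6·297 = 337
Small: 0.4·377 + 0.6·327 = 347
Medium: 0.4·407 + 0.6·307 = 347
Large: 0.4·397 + 0.6·317 = 349
Highest Hurwicz score = 349 → Large.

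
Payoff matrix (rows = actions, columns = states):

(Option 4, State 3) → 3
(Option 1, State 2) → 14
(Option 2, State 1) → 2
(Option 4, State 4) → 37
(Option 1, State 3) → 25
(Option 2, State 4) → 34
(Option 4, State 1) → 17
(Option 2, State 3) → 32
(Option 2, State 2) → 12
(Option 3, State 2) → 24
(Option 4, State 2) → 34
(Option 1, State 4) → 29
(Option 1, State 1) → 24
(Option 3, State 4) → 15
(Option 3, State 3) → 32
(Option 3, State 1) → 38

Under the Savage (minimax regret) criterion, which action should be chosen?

Option 1

Column bests: State 1=38, State 2=34, State 3=32, State 4=37.
Option 1 regrets: 14, 20, 7, 8 → max 20
Option 2 regrets: 36, 22, 0, 3 → max 36
Option 3 regrets: 0, 10, 0, 22 → max 22
Option 4 regrets: 21, 0, 29, 0 → max 29
Smallest max regret = 20 → Option 1.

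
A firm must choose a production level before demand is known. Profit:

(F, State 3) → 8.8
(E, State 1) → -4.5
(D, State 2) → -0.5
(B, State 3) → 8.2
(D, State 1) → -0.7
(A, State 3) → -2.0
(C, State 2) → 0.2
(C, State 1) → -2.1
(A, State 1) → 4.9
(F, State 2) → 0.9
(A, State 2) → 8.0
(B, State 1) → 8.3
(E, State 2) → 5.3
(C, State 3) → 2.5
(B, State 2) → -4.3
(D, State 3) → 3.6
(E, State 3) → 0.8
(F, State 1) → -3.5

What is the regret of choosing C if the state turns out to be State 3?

Best payoff under State 3 is 8.8.
Regret = 8.8 − 2.5 = 6.3.

6.3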